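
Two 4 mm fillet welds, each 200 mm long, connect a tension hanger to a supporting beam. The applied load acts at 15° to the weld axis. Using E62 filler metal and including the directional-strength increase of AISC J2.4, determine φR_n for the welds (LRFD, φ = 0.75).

φR_n ≈ 336 kN

E62XX → F_EXX = 620 MPa.
t_e = 0.707 × 4 = 2.828 mm; A_we = 2.828 × 400 = 1131 mm².
Directional factor: 1.0 + 0.5 sin^1.5(15°) = 1.066.
F_nw = 0.6 × 620 × 1.066 = 396.5 MPa.
φR_n = 0.75 × 396.5 × 1131 × 10⁻³ = 336.4 kN.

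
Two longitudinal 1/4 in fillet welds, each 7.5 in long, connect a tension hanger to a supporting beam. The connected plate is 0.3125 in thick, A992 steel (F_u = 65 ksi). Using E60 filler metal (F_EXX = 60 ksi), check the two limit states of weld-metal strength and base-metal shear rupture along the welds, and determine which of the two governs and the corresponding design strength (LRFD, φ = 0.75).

t_e = 0.707 × 0.25 = 0.1767 in; L = 15 in.
Weld metal: φR_n = 0.75 × 0.6 × 60 × 0.1767 × 15 = 71.58 kip.
Base metal (shear rupture): φR_n = 0.75 × 0.6 × 65 × 0.3125 × 15 = 137.1 kip.
Governing: weld metal.

φR_n ≈ 71.6 kip (weld metal governs)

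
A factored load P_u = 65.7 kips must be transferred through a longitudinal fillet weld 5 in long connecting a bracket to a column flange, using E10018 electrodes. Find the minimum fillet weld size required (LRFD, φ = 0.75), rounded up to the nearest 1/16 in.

E100XX → F_EXX = 100 ksi.
Total weld length L = 5 in.
Required throat t_e = P_u / (φ × 0.6 F_EXX × L) = 65.7 / (0.75 × 0.6 × 100 × 5) = 0.292 in.
Required leg w = t_e / 0.707 = 0.413 in → use 7/16 in.

w = 7/16 in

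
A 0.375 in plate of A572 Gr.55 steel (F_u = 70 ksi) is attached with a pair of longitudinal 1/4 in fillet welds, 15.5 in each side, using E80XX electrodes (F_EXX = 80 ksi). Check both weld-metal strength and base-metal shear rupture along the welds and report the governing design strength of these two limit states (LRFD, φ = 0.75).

t_e = 0.707 × 0.25 = 0.1767 in; L = 31 in.
Weld metal: φR_n = 0.75 × 0.6 × 80 × 0.1767 × 31 = 197.3 kip.
Base metal (shear rupture): φR_n = 0.75 × 0.6 × 70 × 0.375 × 31 = 366.2 kip.
Governing: weld metal.

φR_n ≈ 197 kip (weld metal governs)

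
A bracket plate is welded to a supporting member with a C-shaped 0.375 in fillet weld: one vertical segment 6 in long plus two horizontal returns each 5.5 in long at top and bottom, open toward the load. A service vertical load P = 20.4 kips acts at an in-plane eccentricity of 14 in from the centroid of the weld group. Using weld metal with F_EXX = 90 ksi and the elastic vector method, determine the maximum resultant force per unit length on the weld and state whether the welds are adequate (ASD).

f_max ≈ 8.81 kip/in; NOT adequate

Total weld length L_w = 17 in. Treat welds as unit-width lines.
Centroid: x̄ = 2×5.5×2.75 / 17 = 1.779 in from the vertical weld.
Polar moment about centroid: J = I_x + I_y = [6³/12 + 2×5.5×3²] + [6×1.779² + 2(5.5³/12 + 5.5×0.9706²)] = 174.1 in³.
Direct shear f_v = P/L_w = 20.4 / 17 = 1.2 kip/in (vertical).
Torsion M = P·e = 20.4 × 14 = 285.6 kip·in.
Critical point at (x, y) = (3.721, 3) from centroid. f_tx = M·y/J = 4.922 kip/in; f_ty = M·x/J = 6.104 kip/in.
Resultant f_max = √[f_tx² + (f_v + f_ty)²] = √[4.922² + (1.2 + 6.104)²] = 8.807 kip/in.
Capacity per unit length: r_n/Ω = (1/2.0) × 0.6 × 90 × (0.707 × 0.375) = 7.158 kip/in.
8.807 > 7.158 → NOT adequate.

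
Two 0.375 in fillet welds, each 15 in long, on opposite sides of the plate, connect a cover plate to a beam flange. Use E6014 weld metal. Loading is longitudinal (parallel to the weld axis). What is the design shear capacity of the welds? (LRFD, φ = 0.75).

φR_n ≈ 215 kip

E60XX → F_EXX = 60 ksi.
Effective throat t_e = 0.707 × 0.375 = 0.2651 in.
Total length L = 30 in; A_we = 0.2651 × 30 = 7.954 in².
F_nw = 0.6 F_EXX = 0.6 × 60 = 36 ksi.
φR_n = 0.75 × 36 × 7.954 = 214.8 kip.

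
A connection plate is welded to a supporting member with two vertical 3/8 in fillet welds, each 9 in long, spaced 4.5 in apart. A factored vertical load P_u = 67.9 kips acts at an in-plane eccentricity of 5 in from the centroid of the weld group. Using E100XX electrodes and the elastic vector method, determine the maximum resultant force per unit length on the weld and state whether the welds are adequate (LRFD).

f_max ≈ 10.3 kip/in; adequate

E100XX → F_EXX = 100 ksi.
Total weld length L_w = 18 in. Treat welds as unit-width lines.
Polar moment about centroid: J = 2[d³/12 + d(b/2)²] = 2[9³/12 + 9×2.25²] = 212.6 in³.
Direct shear f_v = P/L_w = 67.9 / 18 = 3.772 kip/in (vertical).
Torsion M = P·e = 67.9 × 5 = 339.5 kip·in.
Critical point at (x, y) = (2.25, 4.5) from centroid. f_tx = M·y/J = 7.185 kip/in; f_ty = M·x/J = 3.593 kip/in.
Resultant f_max = √[f_tx² + (f_v + f_ty)²] = √[7.185² + (3.772 + 3.593)²] = 10.29 kip/in.
Capacity per unit length: φr_n = 0.75 × 0.6 × 100 × (0.707 × 0.375) = 11.93 kip/in.
10.29 ≤ 11.93 → adequate.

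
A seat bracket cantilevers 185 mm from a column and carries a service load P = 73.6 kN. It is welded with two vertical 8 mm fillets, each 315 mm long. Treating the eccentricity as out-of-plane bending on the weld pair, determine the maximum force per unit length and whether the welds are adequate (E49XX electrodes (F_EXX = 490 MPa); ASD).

L_w = 2 × 315 = 630 mm; section modulus (unit throat) S = 2 × L²/6 = 33080 mm².
Direct shear f_v = P/L_w = 73.6×10³/630 = 116.8 N/mm.
Moment M = P × e = 73.6×10³ × 185 = 13616000 N·mm; bending f_b = M/S = 411.7 N/mm.
f_max = √(f_v² + f_b²) = √(116.8² + 411.7²) = 427.9 N/mm.
r_n/Ω = (1/2.0) × 0.6 × 490 × (0.707 × 8) = 831.4 N/mm → adequate.

f_max ≈ 428 N/mm; adequate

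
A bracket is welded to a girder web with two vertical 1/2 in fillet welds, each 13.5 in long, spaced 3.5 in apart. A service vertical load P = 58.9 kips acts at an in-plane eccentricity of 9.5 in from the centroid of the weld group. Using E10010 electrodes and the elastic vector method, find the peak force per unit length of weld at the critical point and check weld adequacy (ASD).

f_max ≈ 8.73 kip/in; adequate

E100XX → F_EXX = 100 ksi.
Total weld length L_w = 27 in. Treat welds as unit-width lines.
Polar moment about centroid: J = 2[d³/12 + d(b/2)²] = 2[13.5³/12 + 13.5×1.75²] = 492.8 in³.
Direct shear f_v = P/L_w = 58.9 / 27 = 2.181 kip/in (vertical).
Torsion M = P·e = 58.9 × 9.5 = 559.55 kip·in.
Critical point at (x, y) = (1.75, 6.75) from centroid. f_tx = M·y/J = 7.665 kip/in; f_ty = M·x/J = 1.987 kip/in.
Resultant f_max = √[f_tx² + (f_v + f_ty)²] = √[7.665² + (2.181 + 1.987)²] = 8.725 kip/in.
Capacity per unit length: r_n/Ω = (1/2.0) × 0.6 × 100 × (0.707 × 0.5) = 10.6 kip/in.
8.725 ≤ 10.6 → adequate.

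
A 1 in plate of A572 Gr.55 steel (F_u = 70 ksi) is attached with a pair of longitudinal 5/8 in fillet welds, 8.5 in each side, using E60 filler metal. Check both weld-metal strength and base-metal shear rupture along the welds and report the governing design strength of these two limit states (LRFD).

φR_n ≈ 203 kips (weld metal governs)

E60XX → F_EXX = 60 ksi.
t_e = 0.707 × 0.625 = 0.4419 in; L = 17 in.
Weld metal: φR_n = 0.75 × 0.6 × 60 × 0.4419 × 17 = 202.8 kips.
Base metal (shear rupture): φR_n = 0.75 × 0.6 × 70 × 1 × 17 = 535.5 kips.
Governing: weld metal.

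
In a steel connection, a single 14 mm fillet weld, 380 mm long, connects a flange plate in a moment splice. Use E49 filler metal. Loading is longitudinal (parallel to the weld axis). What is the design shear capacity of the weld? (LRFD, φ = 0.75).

E49XX → F_EXX = 490 MPa.
Effective throat t_e = 0.707 × 14 = 9.898 mm.
Total length L = 380 mm; A_we = 9.898 × 380 = 3761 mm².
F_nw = 0.6 F_EXX = 0.6 × 490 = 294 MPa.
φR_n = 0.75 × 294 × 3761 × 10⁻³ = 829.4 kN.

φR_n ≈ 829 kN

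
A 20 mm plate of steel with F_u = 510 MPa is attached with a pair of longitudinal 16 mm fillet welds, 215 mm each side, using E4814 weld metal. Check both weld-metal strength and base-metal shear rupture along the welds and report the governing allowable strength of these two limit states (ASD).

E48XX → F_EXX = 480 MPa.
t_e = 0.707 × 16 = 11.31 mm; L = 430 mm.
Weld metal: R_n/Ω = (1/2.0) × 0.6 × 480 × 11.31 × 430 × 10⁻³ = 700.4 kN.
Base metal (shear rupture): R_n/Ω = (1/2.0) × 0.6 × 510 × 20 × 430 × 10⁻³ = 1316 kN.
Governing: weld metal.

R_n/Ω ≈ 700 kN (weld metal governs)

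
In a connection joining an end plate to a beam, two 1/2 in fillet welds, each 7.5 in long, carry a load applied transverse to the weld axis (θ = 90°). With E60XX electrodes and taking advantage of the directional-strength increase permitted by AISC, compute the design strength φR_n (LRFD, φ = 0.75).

E60XX → F_EXX = 60 ksi.
t_e = 0.707 × 0.5 = 0.3535 in; A_we = 0.3535 × 15 = 5.302 in².
Directional factor: 1.0 + 0.5 sin^1.5(90°) = 1.5.
F_nw = 0.6 × 60 × 1.5 = 54 ksi.
φR_n = 0.75 × 54 × 5.302 = 214.8 kip.

φR_n ≈ 215 kip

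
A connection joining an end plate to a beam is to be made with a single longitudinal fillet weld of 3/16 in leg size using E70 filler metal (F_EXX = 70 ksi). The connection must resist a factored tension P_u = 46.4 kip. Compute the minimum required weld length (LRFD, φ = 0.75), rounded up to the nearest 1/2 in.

Throat t_e = 0.707 × 0.1875 = 0.1326 in.
φr_n = 0.75 × 0.6 × 70 × 0.1326 = 4.176 kip/in.
L_req = P_u / φr_n = 46.4 / 4.176 = 11.11 in total.
Round up → use L = 11.5 in.

L = 11.5 in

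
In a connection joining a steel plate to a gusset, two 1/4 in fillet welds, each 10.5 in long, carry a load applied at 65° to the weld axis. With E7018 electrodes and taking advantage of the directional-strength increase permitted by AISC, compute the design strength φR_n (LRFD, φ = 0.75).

φR_n ≈ 167 kip

E70XX → F_EXX = 70 ksi.
t_e = 0.707 × 0.25 = 0.1767 in; A_we = 0.1767 × 21 = 3.712 in².
Directional factor: 1.0 + 0.5 sin^1.5(65°) = 1.431.
F_nw = 0.6 × 70 × 1.431 = 60.12 ksi.
φR_n = 0.75 × 60.12 × 3.712 = 167.4 kip.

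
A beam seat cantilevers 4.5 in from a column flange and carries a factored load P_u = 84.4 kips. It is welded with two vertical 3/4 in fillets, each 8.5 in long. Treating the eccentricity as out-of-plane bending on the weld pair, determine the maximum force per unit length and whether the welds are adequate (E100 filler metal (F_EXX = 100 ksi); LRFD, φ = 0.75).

L_w = 2 × 8.5 = 17 in; section modulus (unit throat) S = 2 × L²/6 = 24.08 in².
Direct shear f_v = P/L_w = 84.4/17 = 4.965 kip/in.
Moment M = P × e = 84.4 × 4.5 = 379.8 kip·in; bending f_b = M/S = 15.77 kip/in.
f_max = √(f_v² + f_b²) = √(4.965² + 15.77²) = 16.53 kip/in.
φr_n = 0.75 × 0.6 × 100 × (0.707 × 0.75) = 23.86 kip/in → adequate.

f_max ≈ 16.5 kip/in; adequate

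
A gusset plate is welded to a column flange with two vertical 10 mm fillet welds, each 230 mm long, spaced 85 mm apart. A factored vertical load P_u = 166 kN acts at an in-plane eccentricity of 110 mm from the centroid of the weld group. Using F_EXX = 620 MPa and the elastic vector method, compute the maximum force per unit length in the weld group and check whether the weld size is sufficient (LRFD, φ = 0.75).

f_max ≈ 969 N/mm; adequate

Total weld length L_w = 460 mm. Treat welds as unit-width lines.
Polar moment about centroid: J = 2[d³/12 + d(b/2)²] = 2[230³/12 + 230×42.5²] = 2859000 mm³.
Direct shear f_v = P/L_w = 166×10³ / 460 = 360.9 N/mm (vertical).
Torsion M = P·e = 166×10³ × 110 = 18260000 N·mm.
Critical point at (x, y) = (42.5, 115) from centroid. f_tx = M·y/J = 734.6 N/mm; f_ty = M·x/J = 271.5 N/mm.
Resultant f_max = √[f_tx² + (f_v + f_ty)²] = √[734.6² + (360.9 + 271.5)²] = 969.2 N/mm.
Capacity per unit length: φr_n = 0.75 × 0.6 × 620 × (0.707 × 10) = 1973 N/mm.
969.2 ≤ 1973 → adequate.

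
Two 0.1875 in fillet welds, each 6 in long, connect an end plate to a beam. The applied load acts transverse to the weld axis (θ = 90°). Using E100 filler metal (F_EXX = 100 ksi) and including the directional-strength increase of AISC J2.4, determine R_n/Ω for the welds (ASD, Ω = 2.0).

R_n/Ω ≈ 71.6 kips

t_e = 0.707 × 0.1875 = 0.1326 in; A_we = 0.1326 × 12 = 1.591 in².
Directional factor: 1.0 + 0.5 sin^1.5(90°) = 1.5.
F_nw = 0.6 × 100 × 1.5 = 90 ksi.
R_n/Ω = (90 × 1.591) / 2.0 = 71.58 kips.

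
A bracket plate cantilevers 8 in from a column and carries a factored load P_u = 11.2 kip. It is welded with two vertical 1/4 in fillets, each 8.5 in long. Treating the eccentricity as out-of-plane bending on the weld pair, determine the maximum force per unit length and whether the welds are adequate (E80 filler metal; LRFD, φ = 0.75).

E80XX → F_EXX = 80 ksi.
L_w = 2 × 8.5 = 17 in; section modulus (unit throat) S = 2 × L²/6 = 24.08 in².
Direct shear f_v = P/L_w = 11.2/17 = 0.6588 kip/in.
Moment M = P × e = 11.2 × 8 = 89.6 kip·in; bending f_b = M/S = 3.72 kip/in.
f_max = √(f_v² + f_b²) = √(0.6588² + 3.72²) = 3.778 kip/in.
φr_n = 0.75 × 0.6 × 80 × (0.707 × 0.25) = 6.363 kip/in → adequate.

f_max ≈ 3.78 kip/in; adequate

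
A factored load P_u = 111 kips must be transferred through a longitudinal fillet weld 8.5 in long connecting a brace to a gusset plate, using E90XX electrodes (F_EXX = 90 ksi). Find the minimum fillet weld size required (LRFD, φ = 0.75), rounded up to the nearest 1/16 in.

w = 1/2 in

Total weld length L = 8.5 in.
Required throat t_e = P_u / (φ × 0.6 F_EXX × L) = 111 / (0.75 × 0.6 × 90 × 8.5) = 0.3224 in.
Required leg w = t_e / 0.707 = 0.4561 in → use 1/2 in.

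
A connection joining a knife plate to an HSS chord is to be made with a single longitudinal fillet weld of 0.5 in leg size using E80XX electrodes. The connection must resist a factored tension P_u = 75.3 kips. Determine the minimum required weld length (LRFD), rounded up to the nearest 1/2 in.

L = 6 in

E80XX → F_EXX = 80 ksi.
Throat t_e = 0.707 × 0.5 = 0.3535 in.
φr_n = 0.75 × 0.6 × 80 × 0.3535 = 12.73 kips/in.
L_req = P_u / φr_n = 75.3 / 12.73 = 5.917 in total.
Round up → use L = 6 in.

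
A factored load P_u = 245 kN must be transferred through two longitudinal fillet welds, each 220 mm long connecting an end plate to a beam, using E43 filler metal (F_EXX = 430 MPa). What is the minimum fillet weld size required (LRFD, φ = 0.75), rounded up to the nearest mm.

Total weld length L = 440 mm.
Required throat t_e = P_u / (φ × 0.6 F_EXX × L) = 245 / (0.75 × 0.6 × 430 × 440 × 10⁻³) = 2.878 mm.
Required leg w = t_e / 0.707 = 4.07 mm → use 5 mm.

w = 5 mm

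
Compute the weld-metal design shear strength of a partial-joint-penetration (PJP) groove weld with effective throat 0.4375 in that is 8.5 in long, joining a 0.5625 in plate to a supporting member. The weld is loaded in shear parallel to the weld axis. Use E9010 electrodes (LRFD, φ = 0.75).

E90XX → F_EXX = 90 ksi.
Effective throat (given) t_e = 0.4375 in.
A_we = 0.4375 × 8.5 = 3.719 in².
F_nw = 0.6 F_EXX = 54 ksi.
φR_n = 0.75 × 54 × 3.719 = 150.6 kips.

φR_n ≈ 151 kips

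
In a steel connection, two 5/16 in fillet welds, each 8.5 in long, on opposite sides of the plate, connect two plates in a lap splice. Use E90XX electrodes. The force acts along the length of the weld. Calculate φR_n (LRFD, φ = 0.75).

φR_n ≈ 152 kips

E90XX → F_EXX = 90 ksi.
Effective throat t_e = 0.707 × 0.3125 = 0.2209 in.
Total length L = 17 in; A_we = 0.2209 × 17 = 3.756 in².
F_nw = 0.6 F_EXX = 0.6 × 90 = 54 ksi.
φR_n = 0.75 × 54 × 3.756 = 152.1 kips.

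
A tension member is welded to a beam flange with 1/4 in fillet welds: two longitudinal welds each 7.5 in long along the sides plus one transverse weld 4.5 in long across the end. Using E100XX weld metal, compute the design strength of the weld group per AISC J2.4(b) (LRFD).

φR_n ≈ 155 kips

E100XX → F_EXX = 100 ksi.
t_e = 0.707 × 0.25 = 0.1767 in.
R_nwl = 0.6 × 100 × 0.1767 × 15 = 159.1 kips (longitudinal, 2 welds).
R_nwt = 0.6 × 100 × 0.1767 × 4.5 = 47.72 kips (transverse, base value).
(i) R_nwl + R_nwt = 206.8 kips; (ii) 0.85 R_nwl + 1.5 R_nwt = 206.8 kips.
R_n = max = 206.8 kips [governs: (i)]; φR_n = 155.1 kips.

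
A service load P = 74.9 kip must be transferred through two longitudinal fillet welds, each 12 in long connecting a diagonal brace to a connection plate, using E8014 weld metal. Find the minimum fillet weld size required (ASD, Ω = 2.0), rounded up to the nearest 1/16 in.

w = 3/16 in

E80XX → F_EXX = 80 ksi.
Total weld length L = 24 in.
Required throat t_e = P × Ω / (0.6 F_EXX × L) = 74.9 × 2.0 / (0.6 × 80 × 24) = 0.13 in.
Required leg w = t_e / 0.707 = 0.1839 in → use 3/16 in.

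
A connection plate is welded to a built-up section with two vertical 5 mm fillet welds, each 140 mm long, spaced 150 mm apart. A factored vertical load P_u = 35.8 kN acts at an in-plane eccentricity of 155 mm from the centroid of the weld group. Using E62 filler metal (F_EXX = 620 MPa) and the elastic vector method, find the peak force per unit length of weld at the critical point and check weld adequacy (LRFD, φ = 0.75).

Total weld length L_w = 280 mm. Treat welds as unit-width lines.
Polar moment about centroid: J = 2[d³/12 + d(b/2)²] = 2[140³/12 + 140×75²] = 2032000 mm³.
Direct shear f_v = P/L_w = 35.8×10³ / 280 = 127.9 N/mm (vertical).
Torsion M = P·e = 35.8×10³ × 155 = 5549000 N·mm.
Critical point at (x, y) = (75, 70) from centroid. f_tx = M·y/J = 191.1 N/mm; f_ty = M·x/J = 204.8 N/mm.
Resultant f_max = √[f_tx² + (f_v + f_ty)²] = √[191.1² + (127.9 + 204.8)²] = 383.6 N/mm.
Capacity per unit length: φr_n = 0.75 × 0.6 × 620 × (0.707 × 5) = 986.3 N/mm.
383.6 ≤ 986.3 → adequate.

f_max ≈ 384 N/mm; adequate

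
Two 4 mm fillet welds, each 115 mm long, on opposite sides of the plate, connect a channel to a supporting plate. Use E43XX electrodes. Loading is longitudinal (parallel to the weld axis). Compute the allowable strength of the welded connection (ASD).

R_n/Ω ≈ 83.9 kN

E43XX → F_EXX = 430 MPa.
Effective throat t_e = 0.707 × 4 = 2.828 mm.
Total length L = 230 mm; A_we = 2.828 × 230 = 650.4 mm².
F_nw = 0.6 F_EXX = 0.6 × 430 = 258 MPa.
R_n = 258 × 650.4 × 10⁻³ = 167.8 kN; R_n/Ω = 167.8/2.0 = 83.91 kN.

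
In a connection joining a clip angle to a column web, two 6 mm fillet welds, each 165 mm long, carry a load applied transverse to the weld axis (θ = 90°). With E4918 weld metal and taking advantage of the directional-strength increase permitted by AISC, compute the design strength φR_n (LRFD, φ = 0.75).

E49XX → F_EXX = 490 MPa.
t_e = 0.707 × 6 = 4.242 mm; A_we = 4.242 × 330 = 1400 mm².
Directional factor: 1.0 + 0.5 sin^1.5(90°) = 1.5.
F_nw = 0.6 × 490 × 1.5 = 441 MPa.
φR_n = 0.75 × 441 × 1400 × 10⁻³ = 463 kN.

φR_n ≈ 463 kN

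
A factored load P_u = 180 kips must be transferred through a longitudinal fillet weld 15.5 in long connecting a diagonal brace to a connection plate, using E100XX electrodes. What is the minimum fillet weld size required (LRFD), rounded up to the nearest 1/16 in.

E100XX → F_EXX = 100 ksi.
Total weld length L = 15.5 in.
Required throat t_e = P_u / (φ × 0.6 F_EXX × L) = 180 / (0.75 × 0.6 × 100 × 15.5) = 0.2581 in.
Required leg w = t_e / 0.707 = 0.365 in → use 3/8 in.

w = 3/8 in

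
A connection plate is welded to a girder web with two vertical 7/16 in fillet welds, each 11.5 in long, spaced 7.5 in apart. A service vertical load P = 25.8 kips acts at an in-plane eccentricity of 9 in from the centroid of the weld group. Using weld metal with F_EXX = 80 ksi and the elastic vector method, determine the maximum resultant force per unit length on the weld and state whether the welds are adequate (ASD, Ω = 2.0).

Total weld length L_w = 23 in. Treat welds as unit-width lines.
Polar moment about centroid: J = 2[d³/12 + d(b/2)²] = 2[11.5³/12 + 11.5×3.75²] = 576.9 in³.
Direct shear f_v = P/L_w = 25.8 / 23 = 1.122 kip/in (vertical).
Torsion M = P·e = 25.8 × 9 = 232.2 kip·in.
Critical point at (x, y) = (3.75, 5.75) from centroid. f_tx = M·y/J = 2.314 kip/in; f_ty = M·x/J = 1.509 kip/in.
Resultant f_max = √[f_tx² + (f_v + f_ty)²] = √[2.314² + (1.122 + 1.509)²] = 3.504 kip/in.
Capacity per unit length: r_n/Ω = (1/2.0) × 0.6 × 80 × (0.707 × 0.4375) = 7.423 kip/in.
3.504 ≤ 7.423 → adequate.

f_max ≈ 3.5 kip/in; adequate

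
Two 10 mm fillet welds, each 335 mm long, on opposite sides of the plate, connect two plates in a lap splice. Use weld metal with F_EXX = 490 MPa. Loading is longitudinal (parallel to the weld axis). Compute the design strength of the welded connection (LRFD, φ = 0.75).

φR_n ≈ 1040 kN

Effective throat t_e = 0.707 × 10 = 7.07 mm.
Total length L = 670 mm; A_we = 7.07 × 670 = 4737 mm².
F_nw = 0.6 F_EXX = 0.6 × 490 = 294 MPa.
φR_n = 0.75 × 294 × 4737 × 10⁻³ = 1044 kN.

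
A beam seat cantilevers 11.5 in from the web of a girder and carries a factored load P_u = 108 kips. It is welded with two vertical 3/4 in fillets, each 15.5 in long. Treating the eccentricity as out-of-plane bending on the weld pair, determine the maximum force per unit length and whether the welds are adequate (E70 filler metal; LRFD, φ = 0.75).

E70XX → F_EXX = 70 ksi.
L_w = 2 × 15.5 = 31 in; section modulus (unit throat) S = 2 × L²/6 = 80.08 in².
Direct shear f_v = P/L_w = 108/31 = 3.484 kip/in.
Moment M = P × e = 108 × 11.5 = 1242 kip·in; bending f_b = M/S = 15.51 kip/in.
f_max = √(f_v² + f_b²) = √(3.484² + 15.51²) = 15.9 kip/in.
φr_n = 0.75 × 0.6 × 70 × (0.707 × 0.75) = 16.7 kip/in → adequate.

f_max ≈ 15.9 kip/in; adequate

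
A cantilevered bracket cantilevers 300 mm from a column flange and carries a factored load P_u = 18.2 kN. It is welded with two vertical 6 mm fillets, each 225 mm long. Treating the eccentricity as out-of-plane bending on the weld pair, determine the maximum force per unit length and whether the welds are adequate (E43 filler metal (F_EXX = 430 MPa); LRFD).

L_w = 2 × 225 = 450 mm; section modulus (unit throat) S = 2 × L²/6 = 16880 mm².
Direct shear f_v = P/L_w = 18.2×10³/450 = 40.44 N/mm.
Moment M = P × e = 18.2×10³ × 300 = 5460000 N·mm; bending f_b = M/S = 323.6 N/mm.
f_max = √(f_v² + f_b²) = √(40.44² + 323.6²) = 326.1 N/mm.
φr_n = 0.75 × 0.6 × 430 × (0.707 × 6) = 820.8 N/mm → adequate.

f_max ≈ 326 N/mm; adequate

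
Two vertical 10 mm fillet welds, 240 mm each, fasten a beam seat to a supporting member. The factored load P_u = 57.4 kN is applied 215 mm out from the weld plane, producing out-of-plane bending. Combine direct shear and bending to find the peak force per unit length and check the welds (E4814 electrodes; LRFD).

f_max ≈ 654 N/mm; adequate

E48XX → F_EXX = 480 MPa.
L_w = 2 × 240 = 480 mm; section modulus (unit throat) S = 2 × L²/6 = 19200 mm².
Direct shear f_v = P/L_w = 57.4×10³/480 = 119.6 N/mm.
Moment M = P × e = 57.4×10³ × 215 = 12341000 N·mm; bending f_b = M/S = 642.8 N/mm.
f_max = √(f_v² + f_b²) = √(119.6² + 642.8²) = 653.8 N/mm.
φr_n = 0.75 × 0.6 × 480 × (0.707 × 10) = 1527 N/mm → adequate.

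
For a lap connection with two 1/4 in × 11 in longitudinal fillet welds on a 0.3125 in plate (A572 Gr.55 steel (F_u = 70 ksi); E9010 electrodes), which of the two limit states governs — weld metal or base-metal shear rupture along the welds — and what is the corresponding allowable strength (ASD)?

E90XX → F_EXX = 90 ksi.
t_e = 0.707 × 0.25 = 0.1767 in; L = 22 in.
Weld metal: R_n/Ω = (1/2.0) × 0.6 × 90 × 0.1767 × 22 = 105 kip.
Base metal (shear rupture): R_n/Ω = (1/2.0) × 0.6 × 70 × 0.3125 × 22 = 144.4 kip.
Governing: weld metal.

R_n/Ω ≈ 105 kip (weld metal governs)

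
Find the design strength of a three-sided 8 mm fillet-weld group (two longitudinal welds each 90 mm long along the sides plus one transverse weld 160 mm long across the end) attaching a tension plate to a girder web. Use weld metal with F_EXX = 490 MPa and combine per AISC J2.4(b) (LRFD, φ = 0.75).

t_e = 0.707 × 8 = 5.656 mm.
R_nwl = 0.6 × 490 × 5.656 × 180 × 10⁻³ = 299.3 kN (longitudinal, 2 welds).
R_nwt = 0.6 × 490 × 5.656 × 160 × 10⁻³ = 266.1 kN (transverse, base value).
(i) R_nwl + R_nwt = 565.4 kN; (ii) 0.85 R_nwl + 1.5 R_nwt = 653.5 kN.
R_n = max = 653.5 kN [governs: (ii)]; φR_n = 490.1 kN.

φR_n ≈ 490 kN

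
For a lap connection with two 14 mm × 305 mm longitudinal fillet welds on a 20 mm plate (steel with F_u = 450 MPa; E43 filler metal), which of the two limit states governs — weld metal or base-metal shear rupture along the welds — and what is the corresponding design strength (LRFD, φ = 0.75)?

E43XX → F_EXX = 430 MPa.
t_e = 0.707 × 14 = 9.898 mm; L = 610 mm.
Weld metal: φR_n = 0.75 × 0.6 × 430 × 9.898 × 610 × 10⁻³ = 1168 kN.
Base metal (shear rupture): φR_n = 0.75 × 0.6 × 450 × 20 × 610 × 10⁻³ = 2470 kN.
Governing: weld metal.

φR_n ≈ 1170 kN (weld metal governs)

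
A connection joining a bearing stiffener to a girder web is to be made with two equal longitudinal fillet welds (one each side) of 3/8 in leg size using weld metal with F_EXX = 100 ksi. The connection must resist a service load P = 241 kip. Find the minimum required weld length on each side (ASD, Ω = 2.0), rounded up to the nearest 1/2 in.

L = 15.5 in on each side

Throat t_e = 0.707 × 0.375 = 0.2651 in.
r_n/Ω = (0.6 × 100 × 0.2651) / 2.0 = 7.954 kip/in.
L_req = P / (r_n/Ω) = 241 / 7.954 = 30.3 in total.
Per side: 30.3 / 2 = 15.15 in.
Round up → use L = 15.5 in on each side.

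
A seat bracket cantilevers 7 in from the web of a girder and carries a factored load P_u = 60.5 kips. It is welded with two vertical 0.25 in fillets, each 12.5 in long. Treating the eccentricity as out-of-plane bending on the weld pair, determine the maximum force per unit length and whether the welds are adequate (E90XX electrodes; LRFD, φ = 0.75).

E90XX → F_EXX = 90 ksi.
L_w = 2 × 12.5 = 25 in; section modulus (unit throat) S = 2 × L²/6 = 52.08 in².
Direct shear f_v = P/L_w = 60.5/25 = 2.42 kip/in.
Moment M = P × e = 60.5 × 7 = 423.5 kip·in; bending f_b = M/S = 8.131 kip/in.
f_max = √(f_v² + f_b²) = √(2.42² + 8.131²) = 8.484 kip/in.
φr_n = 0.75 × 0.6 × 90 × (0.707 × 0.25) = 7.158 kip/in → NOT adequate.

f_max ≈ 8.48 kip/in; NOT adequate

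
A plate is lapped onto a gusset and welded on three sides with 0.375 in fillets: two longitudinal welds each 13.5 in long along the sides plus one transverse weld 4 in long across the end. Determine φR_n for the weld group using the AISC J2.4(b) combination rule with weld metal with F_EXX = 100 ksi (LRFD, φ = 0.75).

φR_n ≈ 370 kips

t_e = 0.707 × 0.375 = 0.2651 in.
R_nwl = 0.6 × 100 × 0.2651 × 27 = 429.5 kips (longitudinal, 2 welds).
R_nwt = 0.6 × 100 × 0.2651 × 4 = 63.63 kips (transverse, base value).
(i) R_nwl + R_nwt = 493.1 kips; (ii) 0.85 R_nwl + 1.5 R_nwt = 460.5 kips.
R_n = max = 493.1 kips [governs: (i)]; φR_n = 369.8 kips.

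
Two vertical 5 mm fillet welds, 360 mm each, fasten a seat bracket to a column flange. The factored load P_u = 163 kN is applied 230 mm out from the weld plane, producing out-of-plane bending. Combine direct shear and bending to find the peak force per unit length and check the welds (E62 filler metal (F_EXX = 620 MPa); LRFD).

L_w = 2 × 360 = 720 mm; section modulus (unit throat) S = 2 × L²/6 = 43200 mm².
Direct shear f_v = P/L_w = 163×10³/720 = 226.4 N/mm.
Moment M = P × e = 163×10³ × 230 = 37490000 N·mm; bending f_b = M/S = 867.8 N/mm.
f_max = √(f_v² + f_b²) = √(226.4² + 867.8²) = 896.9 N/mm.
φr_n = 0.75 × 0.6 × 620 × (0.707 × 5) = 986.3 N/mm → adequate.

f_max ≈ 897 N/mm; adequate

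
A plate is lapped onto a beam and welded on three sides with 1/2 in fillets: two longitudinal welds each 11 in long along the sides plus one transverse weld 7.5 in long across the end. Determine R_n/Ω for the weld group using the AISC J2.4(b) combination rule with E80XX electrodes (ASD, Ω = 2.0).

R_n/Ω ≈ 254 kips

E80XX → F_EXX = 80 ksi.
t_e = 0.707 × 0.5 = 0.3535 in.
R_nwl = 0.6 × 80 × 0.3535 × 22 = 373.3 kips (longitudinal, 2 welds).
R_nwt = 0.6 × 80 × 0.3535 × 7.5 = 127.3 kips (transverse, base value).
(i) R_nwl + R_nwt = 500.6 kips; (ii) 0.85 R_nwl + 1.5 R_nwt = 508.2 kips.
R_n = max = 508.2 kips [governs: (ii)]; R_n/Ω = 254.1 kips.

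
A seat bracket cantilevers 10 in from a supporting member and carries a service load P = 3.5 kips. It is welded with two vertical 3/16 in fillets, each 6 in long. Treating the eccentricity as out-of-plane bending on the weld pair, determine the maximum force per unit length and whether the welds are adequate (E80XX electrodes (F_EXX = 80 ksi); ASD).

f_max ≈ 2.93 kip/in; adequate

L_w = 2 × 6 = 12 in; section modulus (unit throat) S = 2 × L²/6 = 12 in².
Direct shear f_v = P/L_w = 3.5/12 = 0.2917 kip/in.
Moment M = P × e = 3.5 × 10 = 35 kip·in; bending f_b = M/S = 2.917 kip/in.
f_max = √(f_v² + f_b²) = √(0.2917² + 2.917²) = 2.931 kip/in.
r_n/Ω = (1/2.0) × 0.6 × 80 × (0.707 × 0.1875) = 3.181 kip/in → adequate.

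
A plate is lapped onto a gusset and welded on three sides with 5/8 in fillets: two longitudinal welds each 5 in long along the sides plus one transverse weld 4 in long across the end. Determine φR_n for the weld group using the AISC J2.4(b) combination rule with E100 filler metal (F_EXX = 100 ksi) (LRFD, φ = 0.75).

φR_n ≈ 288 kips

t_e = 0.707 × 0.625 = 0.4419 in.
R_nwl = 0.6 × 100 × 0.4419 × 10 = 265.1 kips (longitudinal, 2 welds).
R_nwt = 0.6 × 100 × 0.4419 × 4 = 106 kips (transverse, base value).
(i) R_nwl + R_nwt = 371.2 kips; (ii) 0.85 R_nwl + 1.5 R_nwt = 384.4 kips.
R_n = max = 384.4 kips [governs: (ii)]; φR_n = 288.3 kips.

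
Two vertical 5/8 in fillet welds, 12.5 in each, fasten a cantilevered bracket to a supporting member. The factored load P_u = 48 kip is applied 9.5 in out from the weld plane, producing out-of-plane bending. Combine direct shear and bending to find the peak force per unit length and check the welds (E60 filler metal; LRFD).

E60XX → F_EXX = 60 ksi.
L_w = 2 × 12.5 = 25 in; section modulus (unit throat) S = 2 × L²/6 = 52.08 in².
Direct shear f_v = P/L_w = 48/25 = 1.92 kip/in.
Moment M = P × e = 48 × 9.5 = 456 kip·in; bending f_b = M/S = 8.755 kip/in.
f_max = √(f_v² + f_b²) = √(1.92² + 8.755²) = 8.963 kip/in.
φr_n = 0.75 × 0.6 × 60 × (0.707 × 0.625) = 11.93 kip/in → adequate.

f_max ≈ 8.96 kip/in; adequate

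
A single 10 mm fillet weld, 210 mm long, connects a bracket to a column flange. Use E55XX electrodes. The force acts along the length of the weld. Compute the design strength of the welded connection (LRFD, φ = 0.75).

E55XX → F_EXX = 550 MPa.
Effective throat t_e = 0.707 × 10 = 7.07 mm.
Total length L = 210 mm; A_we = 7.07 × 210 = 1485 mm².
F_nw = 0.6 F_EXX = 0.6 × 550 = 330 MPa.
φR_n = 0.75 × 330 × 1485 × 10⁻³ = 367.5 kN.

φR_n ≈ 367 kN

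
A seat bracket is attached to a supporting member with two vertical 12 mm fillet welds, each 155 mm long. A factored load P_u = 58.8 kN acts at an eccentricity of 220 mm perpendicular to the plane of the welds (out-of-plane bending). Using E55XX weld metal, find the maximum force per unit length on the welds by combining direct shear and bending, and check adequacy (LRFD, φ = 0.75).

E55XX → F_EXX = 550 MPa.
L_w = 2 × 155 = 310 mm; section modulus (unit throat) S = 2 × L²/6 = 8008 mm².
Direct shear f_v = P/L_w = 58.8×10³/310 = 189.7 N/mm.
Moment M = P × e = 58.8×10³ × 220 = 12936000 N·mm; bending f_b = M/S = 1615 N/mm.
f_max = √(f_v² + f_b²) = √(189.7² + 1615²) = 1626 N/mm.
φr_n = 0.75 × 0.6 × 550 × (0.707 × 12) = 2100 N/mm → adequate.

f_max ≈ 1630 N/mm; adequate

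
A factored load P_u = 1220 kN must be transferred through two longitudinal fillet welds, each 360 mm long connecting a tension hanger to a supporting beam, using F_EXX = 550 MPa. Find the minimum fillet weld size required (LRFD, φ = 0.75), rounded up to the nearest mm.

w = 10 mm

Total weld length L = 720 mm.
Required throat t_e = P_u / (φ × 0.6 F_EXX × L) = 1220 / (0.75 × 0.6 × 550 × 720 × 10⁻³) = 6.846 mm.
Required leg w = t_e / 0.707 = 9.684 mm → use 10 mm.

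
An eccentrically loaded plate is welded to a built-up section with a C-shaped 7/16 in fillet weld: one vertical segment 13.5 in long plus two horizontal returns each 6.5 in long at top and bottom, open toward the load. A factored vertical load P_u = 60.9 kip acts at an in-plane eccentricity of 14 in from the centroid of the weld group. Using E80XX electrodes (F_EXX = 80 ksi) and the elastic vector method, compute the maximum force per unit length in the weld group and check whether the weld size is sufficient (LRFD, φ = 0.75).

f_max ≈ 9.33 kip/in; adequate

Total weld length L_w = 26.5 in. Treat welds as unit-width lines.
Centroid: x̄ = 2×6.5×3.25 / 26.5 = 1.594 in from the vertical weld.
Polar moment about centroid: J = I_x + I_y = [13.5³/12 + 2×6.5×6.75²] + [13.5×1.594² + 2(6.5³/12 + 6.5×1.656²)] = 913.1 in³.
Direct shear f_v = P/L_w = 60.9 / 26.5 = 2.298 kip/in (vertical).
Torsion M = P·e = 60.9 × 14 = 852.6 kip·in.
Critical point at (x, y) = (4.906, 6.75) from centroid. f_tx = M·y/J = 6.303 kip/in; f_ty = M·x/J = 4.581 kip/in.
Resultant f_max = √[f_tx² + (f_v + f_ty)²] = √[6.303² + (2.298 + 4.581)²] = 9.33 kip/in.
Capacity per unit length: φr_n = 0.75 × 0.6 × 80 × (0.707 × 0.4375) = 11.14 kip/in.
9.33 ≤ 11.14 → adequate.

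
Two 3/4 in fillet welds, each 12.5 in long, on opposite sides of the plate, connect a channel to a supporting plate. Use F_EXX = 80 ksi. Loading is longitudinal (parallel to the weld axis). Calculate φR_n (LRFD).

Effective throat t_e = 0.707 × 0.75 = 0.5302 in.
Total length L = 25 in; A_we = 0.5302 × 25 = 13.26 in².
F_nw = 0.6 F_EXX = 0.6 × 80 = 48 ksi.
φR_n = 0.75 × 48 × 13.26 = 477.2 kips.

φR_n ≈ 477 kips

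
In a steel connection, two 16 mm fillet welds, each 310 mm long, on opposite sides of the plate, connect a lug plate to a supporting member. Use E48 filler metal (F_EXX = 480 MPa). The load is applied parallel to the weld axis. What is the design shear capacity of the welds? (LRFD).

φR_n ≈ 1510 kN

Effective throat t_e = 0.707 × 16 = 11.31 mm.
Total length L = 620 mm; A_we = 11.31 × 620 = 7013 mm².
F_nw = 0.6 F_EXX = 0.6 × 480 = 288 MPa.
φR_n = 0.75 × 288 × 7013 × 10⁻³ = 1515 kN.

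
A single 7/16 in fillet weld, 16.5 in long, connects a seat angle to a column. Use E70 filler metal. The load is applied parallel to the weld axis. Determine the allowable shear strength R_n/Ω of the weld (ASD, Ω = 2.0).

R_n/Ω ≈ 107 kip

E70XX → F_EXX = 70 ksi.
Effective throat t_e = 0.707 × 0.4375 = 0.3093 in.
Total length L = 16.5 in; A_we = 0.3093 × 16.5 = 5.104 in².
F_nw = 0.6 F_EXX = 0.6 × 70 = 42 ksi.
R_n = 42 × 5.104 = 214.4 kip; R_n/Ω = 214.4/2.0 = 107.2 kip.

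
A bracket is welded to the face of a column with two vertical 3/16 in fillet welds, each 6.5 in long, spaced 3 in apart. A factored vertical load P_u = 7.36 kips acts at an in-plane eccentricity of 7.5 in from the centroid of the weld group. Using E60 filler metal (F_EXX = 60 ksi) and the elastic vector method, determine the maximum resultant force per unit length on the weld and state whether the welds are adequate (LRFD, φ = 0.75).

f_max ≈ 2.92 kip/in; adequate

Total weld length L_w = 13 in. Treat welds as unit-width lines.
Polar moment about centroid: J = 2[d³/12 + d(b/2)²] = 2[6.5³/12 + 6.5×1.5²] = 75.02 in³.
Direct shear f_v = P/L_w = 7.36 / 13 = 0.5662 kip/in (vertical).
Torsion M = P·e = 7.36 × 7.5 = 55.2 kip·in.
Critical point at (x, y) = (1.5, 3.25) from centroid. f_tx = M·y/J = 2.391 kip/in; f_ty = M·x/J = 1.104 kip/in.
Resultant f_max = √[f_tx² + (f_v + f_ty)²] = √[2.391² + (0.5662 + 1.104)²] = 2.917 kip/in.
Capacity per unit length: φr_n = 0.75 × 0.6 × 60 × (0.707 × 0.1875) = 3.579 kip/in.
2.917 ≤ 3.579 → adequate.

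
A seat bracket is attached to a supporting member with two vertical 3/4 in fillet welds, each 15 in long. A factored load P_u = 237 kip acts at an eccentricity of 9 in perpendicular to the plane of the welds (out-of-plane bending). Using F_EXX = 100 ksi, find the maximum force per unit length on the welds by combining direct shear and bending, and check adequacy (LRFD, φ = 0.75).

f_max ≈ 29.5 kip/in; NOT adequate

L_w = 2 × 15 = 30 in; section modulus (unit throat) S = 2 × L²/6 = 75 in².
Direct shear f_v = P/L_w = 237/30 = 7.9 kip/in.
Moment M = P × e = 237 × 9 = 2133 kip·in; bending f_b = M/S = 28.44 kip/in.
f_max = √(f_v² + f_b²) = √(7.9² + 28.44²) = 29.52 kip/in.
φr_n = 0.75 × 0.6 × 100 × (0.707 × 0.75) = 23.86 kip/in → NOT adequate.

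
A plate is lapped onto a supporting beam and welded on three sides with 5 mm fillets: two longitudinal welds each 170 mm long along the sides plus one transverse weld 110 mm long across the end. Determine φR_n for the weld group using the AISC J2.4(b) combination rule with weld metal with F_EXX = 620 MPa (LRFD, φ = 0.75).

φR_n ≈ 448 kN

t_e = 0.707 × 5 = 3.535 mm.
R_nwl = 0.6 × 620 × 3.535 × 340 × 10⁻³ = 447.1 kN (longitudinal, 2 welds).
R_nwt = 0.6 × 620 × 3.535 × 110 × 10⁻³ = 144.7 kN (transverse, base value).
(i) R_nwl + R_nwt = 591.8 kN; (ii) 0.85 R_nwl + 1.5 R_nwt = 597 kN.
R_n = max = 597 kN [governs: (ii)]; φR_n = 447.8 kN.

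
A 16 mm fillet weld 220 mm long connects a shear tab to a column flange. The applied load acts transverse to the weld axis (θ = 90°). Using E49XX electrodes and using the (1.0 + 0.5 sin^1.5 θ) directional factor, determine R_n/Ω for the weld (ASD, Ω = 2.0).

E49XX → F_EXX = 490 MPa.
t_e = 0.707 × 16 = 11.31 mm; A_we = 11.31 × 220 = 2489 mm².
Directional factor: 1.0 + 0.5 sin^1.5(90°) = 1.5.
F_nw = 0.6 × 490 × 1.5 = 441 MPa.
R_n/Ω = (441 × 2489) / 2.0 × 10⁻³ = 548.7 kN.

R_n/Ω ≈ 549 kN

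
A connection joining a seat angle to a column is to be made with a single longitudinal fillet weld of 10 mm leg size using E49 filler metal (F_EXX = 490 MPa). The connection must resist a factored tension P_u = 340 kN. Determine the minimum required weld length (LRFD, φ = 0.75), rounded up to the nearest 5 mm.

Throat t_e = 0.707 × 10 = 7.07 mm.
φr_n = 0.75 × 0.6 × 490 × 7.07 × 10⁻³ = 1.559 kN/mm.
L_req = P_u / φr_n = 340 / 1.559 = 218.1 mm total.
Round up → use L = 220 mm.

L = 220 mm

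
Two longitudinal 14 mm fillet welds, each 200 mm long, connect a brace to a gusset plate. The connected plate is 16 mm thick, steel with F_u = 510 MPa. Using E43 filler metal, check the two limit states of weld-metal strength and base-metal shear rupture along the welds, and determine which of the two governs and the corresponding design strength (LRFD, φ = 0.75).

E43XX → F_EXX = 430 MPa.
t_e = 0.707 × 14 = 9.898 mm; L = 400 mm.
Weld metal: φR_n = 0.75 × 0.6 × 430 × 9.898 × 400 × 10⁻³ = 766.1 kN.
Base metal (shear rupture): φR_n = 0.75 × 0.6 × 510 × 16 × 400 × 10⁻³ = 1469 kN.
Governing: weld metal.

φR_n ≈ 766 kN (weld metal governs)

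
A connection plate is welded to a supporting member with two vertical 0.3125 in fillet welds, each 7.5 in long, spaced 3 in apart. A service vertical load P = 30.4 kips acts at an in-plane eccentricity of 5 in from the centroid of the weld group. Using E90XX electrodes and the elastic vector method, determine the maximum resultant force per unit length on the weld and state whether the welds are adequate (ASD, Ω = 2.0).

E90XX → F_EXX = 90 ksi.
Total weld length L_w = 15 in. Treat welds as unit-width lines.
Polar moment about centroid: J = 2[d³/12 + d(b/2)²] = 2[7.5³/12 + 7.5×1.5²] = 104.1 in³.
Direct shear f_v = P/L_w = 30.4 / 15 = 2.027 kip/in (vertical).
Torsion M = P·e = 30.4 × 5 = 152 kip·in.
Critical point at (x, y) = (1.5, 3.75) from centroid. f_tx = M·y/J = 5.477 kip/in; f_ty = M·x/J = 2.191 kip/in.
Resultant f_max = √[f_tx² + (f_v + f_ty)²] = √[5.477² + (2.027 + 2.191)²] = 6.913 kip/in.
Capacity per unit length: r_n/Ω = (1/2.0) × 0.6 × 90 × (0.707 × 0.3125) = 5.965 kip/in.
6.913 > 5.965 → NOT adequate.

f_max ≈ 6.91 kip/in; NOT adequate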